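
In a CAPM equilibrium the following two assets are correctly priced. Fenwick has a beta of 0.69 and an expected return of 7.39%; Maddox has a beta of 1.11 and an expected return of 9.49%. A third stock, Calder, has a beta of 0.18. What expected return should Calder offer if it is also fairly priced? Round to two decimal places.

4.84%

MRP (SML slope) = (9.49% − 7.39%) / (1.11 − 0.69) = 2.10% / 0.42 = 5.0000%
R_f (intercept) = 7.39% − 0.69 × 5.0000% = 3.9400%
E(R_Calder) = R_f + β × MRP = 3.9400% + 0.18 × 5.0000% = 4.84%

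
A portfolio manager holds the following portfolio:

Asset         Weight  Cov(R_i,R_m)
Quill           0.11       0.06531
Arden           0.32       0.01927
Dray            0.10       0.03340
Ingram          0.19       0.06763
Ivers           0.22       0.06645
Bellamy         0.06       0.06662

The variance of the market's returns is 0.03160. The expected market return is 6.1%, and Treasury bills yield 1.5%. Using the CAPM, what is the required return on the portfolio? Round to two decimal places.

8.51%

β_Quill = 0.06531 / 0.03160 = 2.0668
β_Arden = 0.01927 / 0.03160 = 0.6098
β_Dray = 0.03340 / 0.03160 = 1.0570
β_Ingram = 0.06763 / 0.03160 = 2.1402
β_Ivers = 0.06645 / 0.03160 = 2.1028
β_Bellamy = 0.06662 / 0.03160 = 2.1082
β_P = Σ w_i β_i = 0.11×2.0668 + 0.32×0.6098 + 0.10×1.0570 + 0.19×2.1402 + 0.22×2.1028 + 0.06×2.1082 = 1.5239
MRP = 6.1% − 1.5% = 4.60%
E(R_P) = R_f + β_P × MRP = 1.5% + 1.5239 × 4.6% = 8.51%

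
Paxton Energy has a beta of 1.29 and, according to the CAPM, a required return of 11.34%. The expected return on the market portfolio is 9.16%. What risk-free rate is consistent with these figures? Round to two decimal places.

E(R) = R_f + β(E(R_m) − R_f) = R_f(1 − β) + β·E(R_m)
11.34% = R_f × (1 − 1.29) + 1.29 × 9.16%
11.34% = R_f × -0.29 + 11.8164%
R_f = (11.34% − 11.8164%) / -0.29 = 1.64%

1.64%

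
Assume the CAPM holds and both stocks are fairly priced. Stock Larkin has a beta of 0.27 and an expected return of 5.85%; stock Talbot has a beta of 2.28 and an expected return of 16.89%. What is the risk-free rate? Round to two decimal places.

4.37%

Both satisfy E(R) = R_f + β·MRP, so the slope of the SML is
MRP = (16.89% − 5.85%) / (2.28 − 0.27) = 11.04% / 2.01 = 5.4925%
R_f = E(R_Larkin) − β_Larkin·MRP = 5.85% − 0.27 × 5.4925% = 4.3670%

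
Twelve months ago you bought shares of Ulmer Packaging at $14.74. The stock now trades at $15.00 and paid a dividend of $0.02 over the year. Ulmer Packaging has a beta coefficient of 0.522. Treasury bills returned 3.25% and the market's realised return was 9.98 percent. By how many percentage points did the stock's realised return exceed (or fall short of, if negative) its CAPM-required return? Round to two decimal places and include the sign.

Realised HPR = (P1 + D1 − P0) / P0 = (15.00 + 0.02 − 14.74) / 14.74 = 0.28 / 14.74 = 1.8996%
MRP = 9.98% − 3.25% = 6.73%
CAPM required = R_f + β·MRP = 3.25% + 0.522 × 6.73% = 6.76306%
α = realised − required = 1.8996% − 6.76306% = -4.86%

-4.86%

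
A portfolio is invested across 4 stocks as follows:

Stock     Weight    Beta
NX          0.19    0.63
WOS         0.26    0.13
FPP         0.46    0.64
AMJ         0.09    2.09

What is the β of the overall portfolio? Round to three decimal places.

β_P = Σ w_i β_i = 0.19×0.63 + 0.26×0.13 + 0.46×0.64 + 0.09×2.09 = 0.6360

0.636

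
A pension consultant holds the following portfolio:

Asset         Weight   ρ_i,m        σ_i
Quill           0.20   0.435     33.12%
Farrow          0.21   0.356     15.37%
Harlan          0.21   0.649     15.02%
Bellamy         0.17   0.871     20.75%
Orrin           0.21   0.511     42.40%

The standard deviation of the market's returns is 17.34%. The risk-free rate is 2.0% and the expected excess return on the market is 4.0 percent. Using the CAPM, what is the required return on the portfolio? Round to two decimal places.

β_Quill = 0.435 × 33.12% / 17.34% = 0.8309
β_Farrow = 0.356 × 15.37% / 17.34% = 0.3156
β_Harlan = 0.649 × 15.02% / 17.34% = 0.5622
β_Bellamy = 0.871 × 20.75% / 17.34% = 1.0423
β_Orrin = 0.511 × 42.40% / 17.34% = 1.2495
β_P = Σ w_i β_i = 0.20×0.8309 + 0.21×0.3156 + 0.21×0.5622 + 0.17×1.0423 + 0.21×1.2495 = 0.7901
E(R_P) = R_f + β_P × MRP = 2.0% + 0.7901 × 4.0% = 5.16%

5.16%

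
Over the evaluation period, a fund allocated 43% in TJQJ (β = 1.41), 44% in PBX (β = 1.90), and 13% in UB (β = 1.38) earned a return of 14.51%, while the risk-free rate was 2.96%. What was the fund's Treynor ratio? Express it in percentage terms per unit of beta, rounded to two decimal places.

7.12%

β_P = 0.43×1.41 + 0.44×1.90 + 0.13×1.38 = 1.6217
Treynor = (R_P − R_f) / β_P = (14.51% − 2.96%) / 1.6217 = 11.55% / 1.6217 = 7.12%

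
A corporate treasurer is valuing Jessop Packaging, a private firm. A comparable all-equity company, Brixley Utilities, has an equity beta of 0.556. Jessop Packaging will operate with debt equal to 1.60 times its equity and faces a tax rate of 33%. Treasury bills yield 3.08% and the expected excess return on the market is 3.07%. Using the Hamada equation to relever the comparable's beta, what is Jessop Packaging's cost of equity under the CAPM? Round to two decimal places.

6.62%

β_L = β_U × [1 + (1 − t)(D/E)] = 0.556 × [1 + (1 − 0.33) × 1.60]
    = 0.556 × [1 + 0.67 × 1.60] = 0.556 × 2.0720 = 1.1520
E(R) = R_f + β_L × MRP = 3.08% + 1.1520 × 3.07% = 6.62%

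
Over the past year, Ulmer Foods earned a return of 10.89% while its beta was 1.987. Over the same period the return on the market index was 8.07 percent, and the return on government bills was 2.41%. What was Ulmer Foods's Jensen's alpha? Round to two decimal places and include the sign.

-2.77%

Market excess return = 8.07% − 2.41% = 5.66%
CAPM benchmark = R_f + β(R_m − R_f) = 2.41% + 1.987 × 5.66% = 13.65642%
α = actual − benchmark = 10.89% − 13.65642% = -2.77%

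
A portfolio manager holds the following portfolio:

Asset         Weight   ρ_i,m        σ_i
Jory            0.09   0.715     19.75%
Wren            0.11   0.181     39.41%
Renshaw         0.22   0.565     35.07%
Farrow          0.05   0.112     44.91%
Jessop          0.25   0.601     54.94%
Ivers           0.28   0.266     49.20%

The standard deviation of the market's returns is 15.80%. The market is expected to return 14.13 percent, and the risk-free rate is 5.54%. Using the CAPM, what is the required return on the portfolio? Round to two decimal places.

15.64%

β_Jory = 0.715 × 19.75% / 15.80% = 0.8938
β_Wren = 0.181 × 39.41% / 15.80% = 0.4515
β_Renshaw = 0.565 × 35.07% / 15.80% = 1.2541
β_Farrow = 0.112 × 44.91% / 15.80% = 0.3183
β_Jessop = 0.601 × 54.94% / 15.80% = 2.0898
β_Ivers = 0.266 × 49.20% / 15.80% = 0.8283
β_P = Σ w_i β_i = 0.09×0.8938 + 0.11×0.4515 + 0.22×1.2541 + 0.05×0.3183 + 0.25×2.0898 + 0.28×0.8283 = 1.1763
MRP = 14.13% − 5.54% = 8.59%
E(R_P) = R_f + β_P × MRP = 5.54% + 1.1763 × 8.59% = 15.64%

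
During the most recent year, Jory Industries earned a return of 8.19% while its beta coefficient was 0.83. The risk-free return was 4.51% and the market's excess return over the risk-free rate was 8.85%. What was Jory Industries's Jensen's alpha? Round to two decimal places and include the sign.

-3.67%

CAPM benchmark = R_f + β(R_m − R_f) = 4.51% + 0.83 × 8.85% = 11.8555%
α = actual − benchmark = 8.19% − 11.8555% = -3.67%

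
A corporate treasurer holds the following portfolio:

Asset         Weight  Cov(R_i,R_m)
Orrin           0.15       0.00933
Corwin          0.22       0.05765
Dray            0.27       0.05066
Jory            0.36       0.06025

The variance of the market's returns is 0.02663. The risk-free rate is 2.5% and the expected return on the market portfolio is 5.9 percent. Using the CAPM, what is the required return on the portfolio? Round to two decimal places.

8.81%

β_Orrin = 0.00933 / 0.02663 = 0.3504
β_Corwin = 0.05765 / 0.02663 = 2.1649
β_Dray = 0.05066 / 0.02663 = 1.9024
β_Jory = 0.06025 / 0.02663 = 2.2625
β_P = Σ w_i β_i = 0.15×0.3504 + 0.22×2.1649 + 0.27×1.9024 + 0.36×2.2625 = 1.8570
MRP = 5.9% − 2.5% = 3.40%
E(R_P) = R_f + β_P × MRP = 2.5% + 1.8570 × 3.4% = 8.81%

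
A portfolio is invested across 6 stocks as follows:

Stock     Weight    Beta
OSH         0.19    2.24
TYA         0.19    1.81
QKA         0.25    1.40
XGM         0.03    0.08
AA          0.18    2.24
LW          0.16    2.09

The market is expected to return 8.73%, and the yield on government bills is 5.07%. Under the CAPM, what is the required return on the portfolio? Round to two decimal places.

β_P = Σ w_i β_i = 0.19×2.24 + 0.19×1.81 + 0.25×1.40 + 0.03×0.08 + 0.18×2.24 + 0.16×2.09 = 1.8595
MRP = 8.73% − 5.07% = 3.66%
E(R_P) = R_f + β_P × MRP = 5.07% + 1.8595 × 3.66% = 11.88%

11.88%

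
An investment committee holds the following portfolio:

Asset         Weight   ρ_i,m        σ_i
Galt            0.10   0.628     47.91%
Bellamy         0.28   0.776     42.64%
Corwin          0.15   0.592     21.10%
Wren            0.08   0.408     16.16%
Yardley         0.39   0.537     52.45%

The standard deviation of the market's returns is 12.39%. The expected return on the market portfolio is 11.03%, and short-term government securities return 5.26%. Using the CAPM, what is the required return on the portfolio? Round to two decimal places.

β_Galt = 0.628 × 47.91% / 12.39% = 2.4284
β_Bellamy = 0.776 × 42.64% / 12.39% = 2.6706
β_Corwin = 0.592 × 21.10% / 12.39% = 1.0082
β_Wren = 0.408 × 16.16% / 12.39% = 0.5321
β_Yardley = 0.537 × 52.45% / 12.39% = 2.2733
β_P = Σ w_i β_i = 0.10×2.4284 + 0.28×2.6706 + 0.15×1.0082 + 0.08×0.5321 + 0.39×2.2733 = 2.0710
MRP = 11.03% − 5.26% = 5.77%
E(R_P) = R_f + β_P × MRP = 5.26% + 2.0710 × 5.77% = 17.21%

17.21%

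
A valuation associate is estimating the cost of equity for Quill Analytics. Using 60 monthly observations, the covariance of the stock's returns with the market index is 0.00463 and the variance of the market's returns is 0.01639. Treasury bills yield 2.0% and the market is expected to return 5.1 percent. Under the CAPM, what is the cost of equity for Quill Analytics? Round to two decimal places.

β = Cov(R_i, R_m) / Var(R_m) = 0.00463 / 0.01639 = 0.2825
MRP = 5.1% − 2.0% = 3.10%
E(R) = R_f + β × MRP = 2.0% + 0.2825 × 3.1% = 2.88%

2.88%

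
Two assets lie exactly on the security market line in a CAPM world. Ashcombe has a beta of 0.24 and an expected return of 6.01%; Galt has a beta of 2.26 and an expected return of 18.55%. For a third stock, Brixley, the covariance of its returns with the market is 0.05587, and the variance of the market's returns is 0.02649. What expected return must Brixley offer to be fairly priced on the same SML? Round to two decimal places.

17.61%

MRP = (18.55% − 6.01%) / (2.26 − 0.24) = 6.2079%
R_f = 6.01% − 0.24 × 6.2079% = 4.5201%
β_Brixley = Cov / Var(R_m) = 0.05587 / 0.02649 = 2.1091
E(R_Brixley) = R_f + β × MRP = 4.5201% + 2.1091 × 6.2079% = 17.61%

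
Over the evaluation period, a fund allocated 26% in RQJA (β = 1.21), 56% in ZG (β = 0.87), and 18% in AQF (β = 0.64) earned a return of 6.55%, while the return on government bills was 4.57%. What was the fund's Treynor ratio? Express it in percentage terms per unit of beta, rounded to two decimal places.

β_P = 0.26×1.21 + 0.56×0.87 + 0.18×0.64 = 0.9170
Treynor = (R_P − R_f) / β_P = (6.55% − 4.57%) / 0.9170 = 1.98% / 0.9170 = 2.16%

2.16%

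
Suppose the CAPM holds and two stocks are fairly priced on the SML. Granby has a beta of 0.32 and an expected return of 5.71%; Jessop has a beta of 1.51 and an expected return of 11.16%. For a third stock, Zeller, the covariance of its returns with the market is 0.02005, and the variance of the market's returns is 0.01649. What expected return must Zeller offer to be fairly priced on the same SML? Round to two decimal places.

9.81%

MRP = (11.16% − 5.71%) / (1.51 − 0.32) = 4.5798%
R_f = 5.71% − 0.32 × 4.5798% = 4.2445%
β_Zeller = Cov / Var(R_m) = 0.02005 / 0.01649 = 1.2159
E(R_Zeller) = R_f + β × MRP = 4.2445% + 1.2159 × 4.5798% = 9.81%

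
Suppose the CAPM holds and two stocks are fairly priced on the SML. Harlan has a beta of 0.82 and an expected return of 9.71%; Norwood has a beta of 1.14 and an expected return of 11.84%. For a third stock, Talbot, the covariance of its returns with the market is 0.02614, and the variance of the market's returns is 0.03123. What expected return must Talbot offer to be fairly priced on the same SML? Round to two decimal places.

MRP = (11.84% − 9.71%) / (1.14 − 0.82) = 6.6563%
R_f = 9.71% − 0.82 × 6.6563% = 4.2518%
β_Talbot = Cov / Var(R_m) = 0.02614 / 0.03123 = 0.8370
E(R_Talbot) = R_f + β × MRP = 4.2518% + 0.8370 × 6.6563% = 9.82%

9.82%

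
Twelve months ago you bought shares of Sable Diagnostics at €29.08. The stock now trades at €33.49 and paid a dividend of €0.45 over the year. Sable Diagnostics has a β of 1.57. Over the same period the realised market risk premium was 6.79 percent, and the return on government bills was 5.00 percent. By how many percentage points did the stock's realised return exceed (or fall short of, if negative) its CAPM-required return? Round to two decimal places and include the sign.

Realised HPR = (P1 + D1 − P0) / P0 = (33.49 + 0.45 − 29.08) / 29.08 = 4.86 / 29.08 = 16.7125%
CAPM required = R_f + β·MRP = 5.00% + 1.57 × 6.79% = 15.6603%
α = realised − required = 16.7125% − 15.6603% = +1.05%

+1.05%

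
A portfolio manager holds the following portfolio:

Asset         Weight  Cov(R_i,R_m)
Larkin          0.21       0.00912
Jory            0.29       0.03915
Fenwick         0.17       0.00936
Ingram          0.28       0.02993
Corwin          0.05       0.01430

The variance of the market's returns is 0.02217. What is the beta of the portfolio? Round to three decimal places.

1.081

β_Larkin = 0.00912 / 0.02217 = 0.4114
β_Jory = 0.03915 / 0.02217 = 1.7659
β_Fenwick = 0.00936 / 0.02217 = 0.4222
β_Ingram = 0.02993 / 0.02217 = 1.3500
β_Corwin = 0.01430 / 0.02217 = 0.6450
β_P = Σ w_i β_i = 0.21×0.4114 + 0.29×1.7659 + 0.17×0.4222 + 0.28×1.3500 + 0.05×0.6450 = 1.0805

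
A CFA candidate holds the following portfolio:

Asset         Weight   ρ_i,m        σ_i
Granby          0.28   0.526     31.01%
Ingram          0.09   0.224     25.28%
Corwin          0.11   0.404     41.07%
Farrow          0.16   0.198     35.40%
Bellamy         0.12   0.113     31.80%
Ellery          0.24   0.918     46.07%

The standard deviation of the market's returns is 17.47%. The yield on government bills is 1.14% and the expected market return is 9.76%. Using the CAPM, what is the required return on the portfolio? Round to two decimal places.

β_Granby = 0.526 × 31.01% / 17.47% = 0.9337
β_Ingram = 0.224 × 25.28% / 17.47% = 0.3241
β_Corwin = 0.404 × 41.07% / 17.47% = 0.9498
β_Farrow = 0.198 × 35.40% / 17.47% = 0.4012
β_Bellamy = 0.113 × 31.80% / 17.47% = 0.2057
β_Ellery = 0.918 × 46.07% / 17.47% = 2.4209
β_P = Σ w_i β_i = 0.28×0.9337 + 0.09×0.3241 + 0.11×0.9498 + 0.16×0.4012 + 0.12×0.2057 + 0.24×2.4209 = 1.0650
MRP = 9.76% − 1.14% = 8.62%
E(R_P) = R_f + β_P × MRP = 1.14% + 1.0650 × 8.62% = 10.32%

10.32%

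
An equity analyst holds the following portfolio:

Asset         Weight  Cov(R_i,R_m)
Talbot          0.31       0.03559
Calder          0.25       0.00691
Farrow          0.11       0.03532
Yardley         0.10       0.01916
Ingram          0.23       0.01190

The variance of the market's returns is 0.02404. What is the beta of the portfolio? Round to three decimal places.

β_Talbot = 0.03559 / 0.02404 = 1.4804
β_Calder = 0.00691 / 0.02404 = 0.2874
β_Farrow = 0.03532 / 0.02404 = 1.4692
β_Yardley = 0.01916 / 0.02404 = 0.7970
β_Ingram = 0.01190 / 0.02404 = 0.4950
β_P = Σ w_i β_i = 0.31×1.4804 + 0.25×0.2874 + 0.11×1.4692 + 0.10×0.7970 + 0.23×0.4950 = 0.8859

0.886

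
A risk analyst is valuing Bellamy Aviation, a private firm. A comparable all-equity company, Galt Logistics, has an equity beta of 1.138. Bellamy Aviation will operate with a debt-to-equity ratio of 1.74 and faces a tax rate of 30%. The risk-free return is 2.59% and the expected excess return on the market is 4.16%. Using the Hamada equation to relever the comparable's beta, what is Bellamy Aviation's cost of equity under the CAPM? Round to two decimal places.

β_L = β_U × [1 + (1 − t)(D/E)] = 1.138 × [1 + (1 − 0.30) × 1.74]
    = 1.138 × [1 + 0.70 × 1.74] = 1.138 × 2.2180 = 2.5241
E(R) = R_f + β_L × MRP = 2.59% + 2.5241 × 4.16% = 13.09%

13.09%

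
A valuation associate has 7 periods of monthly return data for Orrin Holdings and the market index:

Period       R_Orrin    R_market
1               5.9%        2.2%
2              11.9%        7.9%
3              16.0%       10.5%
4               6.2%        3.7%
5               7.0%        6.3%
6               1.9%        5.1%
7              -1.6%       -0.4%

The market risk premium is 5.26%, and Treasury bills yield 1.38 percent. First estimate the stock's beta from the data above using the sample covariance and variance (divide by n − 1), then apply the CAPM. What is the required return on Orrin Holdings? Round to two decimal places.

Mean R_i = (5.9 + 11.9 + 16.0 + 6.2 + 7.0 + 1.9 − 1.6) / 7 = 6.7571%
Mean R_m = (2.2 + 7.9 + 10.5 + 3.7 + 6.3 + 5.1 − 0.4) / 7 = 5.0429%
Σ(R_i − R̄_i)(R_m − R̄_m) = 113.8329  ⇒  Cov = 113.8329 / 6 = 18.9722
Σ(R_m − R̄_m)² = 79.0371  ⇒  Var(R_m) = 79.0371 / 6 = 13.1729
β = Cov / Var(R_m) = 18.9722 / 13.1729 = 1.4402
E(R) = R_f + β × MRP = 1.38% + 1.4402 × 5.26% = 8.96%

8.96%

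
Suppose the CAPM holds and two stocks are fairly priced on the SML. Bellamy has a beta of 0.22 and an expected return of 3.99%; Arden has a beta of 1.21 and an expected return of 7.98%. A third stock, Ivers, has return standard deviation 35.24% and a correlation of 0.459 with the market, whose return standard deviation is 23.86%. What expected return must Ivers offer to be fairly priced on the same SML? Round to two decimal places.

MRP = (7.98% − 3.99%) / (1.21 − 0.22) = 4.0303%
R_f = 3.99% − 0.22 × 4.0303% = 3.1033%
β_Ivers = ρ·σ_i/σ_m = 0.459 × 35.24 / 23.86 = 0.6779
E(R_Ivers) = R_f + β × MRP = 3.1033% + 0.6779 × 4.0303% = 5.84%

5.84%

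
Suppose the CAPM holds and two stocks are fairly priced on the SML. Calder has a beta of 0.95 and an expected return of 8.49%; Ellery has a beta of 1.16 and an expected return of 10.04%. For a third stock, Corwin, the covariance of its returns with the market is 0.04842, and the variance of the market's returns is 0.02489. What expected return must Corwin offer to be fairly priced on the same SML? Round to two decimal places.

MRP = (10.04% − 8.49%) / (1.16 − 0.95) = 7.3810%
R_f = 8.49% − 0.95 × 7.3810% = 1.4781%
β_Corwin = Cov / Var(R_m) = 0.04842 / 0.02489 = 1.9454
E(R_Corwin) = R_f + β × MRP = 1.4781% + 1.9454 × 7.3810% = 15.84%

15.84%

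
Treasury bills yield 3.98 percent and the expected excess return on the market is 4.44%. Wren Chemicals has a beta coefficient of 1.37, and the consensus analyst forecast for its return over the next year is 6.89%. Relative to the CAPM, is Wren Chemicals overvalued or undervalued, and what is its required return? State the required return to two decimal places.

Required return = R_f + β·MRP = 3.98% + 1.37 × 4.44% = 10.06%
Forecast 6.89% < required 10.06% → the stock plots below the SML → overvalued.

Overvalued; required return 10.06%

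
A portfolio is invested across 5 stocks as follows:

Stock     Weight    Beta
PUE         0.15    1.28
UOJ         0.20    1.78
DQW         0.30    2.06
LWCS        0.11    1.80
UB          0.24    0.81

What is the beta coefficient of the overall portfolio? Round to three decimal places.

β_P = Σ w_i β_i = 0.15×1.28 + 0.20×1.78 + 0.30×2.06 + 0.11×1.80 + 0.24×0.81 = 1.5584

1.558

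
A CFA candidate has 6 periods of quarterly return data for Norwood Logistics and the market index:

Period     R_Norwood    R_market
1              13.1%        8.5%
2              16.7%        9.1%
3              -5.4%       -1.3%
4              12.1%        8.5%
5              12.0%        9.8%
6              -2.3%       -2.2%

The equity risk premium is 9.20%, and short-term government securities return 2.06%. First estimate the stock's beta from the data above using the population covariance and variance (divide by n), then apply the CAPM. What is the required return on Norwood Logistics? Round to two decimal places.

16.69%

Mean R_i = (13.1 + 16.7 − 5.4 + 12.1 + 12.0 − 2.3) / 6 = 7.7000%
Mean R_m = (8.5 + 9.1 − 1.3 + 8.5 + 9.8 − 2.2) / 6 = 5.4000%
Σ(R_i − R̄_i)(R_m − R̄_m) = 246.3700  ⇒  Cov = 246.3700 / 6 = 41.0617
Σ(R_m − R̄_m)² = 154.9200  ⇒  Var(R_m) = 154.9200 / 6 = 25.8200
β = Cov / Var(R_m) = 41.0617 / 25.8200 = 1.5903
E(R) = R_f + β × MRP = 2.06% + 1.5903 × 9.20% = 16.69%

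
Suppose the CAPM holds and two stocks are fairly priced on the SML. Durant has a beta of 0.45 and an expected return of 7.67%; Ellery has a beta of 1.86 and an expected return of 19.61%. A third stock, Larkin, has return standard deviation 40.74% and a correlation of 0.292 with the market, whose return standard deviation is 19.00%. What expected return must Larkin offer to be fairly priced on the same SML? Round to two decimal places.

9.16%

MRP = (19.61% − 7.67%) / (1.86 − 0.45) = 8.4681%
R_f = 7.67% − 0.45 × 8.4681% = 3.8594%
β_Larkin = ρ·σ_i/σ_m = 0.292 × 40.74 / 19.00 = 0.6261
E(R_Larkin) = R_f + β × MRP = 3.8594% + 0.6261 × 8.4681% = 9.16%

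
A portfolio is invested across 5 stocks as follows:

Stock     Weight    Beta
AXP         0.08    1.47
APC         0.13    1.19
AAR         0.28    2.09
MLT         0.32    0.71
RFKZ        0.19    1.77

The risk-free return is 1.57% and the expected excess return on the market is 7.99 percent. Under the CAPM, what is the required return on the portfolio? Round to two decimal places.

12.92%

β_P = Σ w_i β_i = 0.08×1.47 + 0.13×1.19 + 0.28×2.09 + 0.32×0.71 + 0.19×1.77 = 1.4210
E(R_P) = R_f + β_P × MRP = 1.57% + 1.4210 × 7.99% = 12.92%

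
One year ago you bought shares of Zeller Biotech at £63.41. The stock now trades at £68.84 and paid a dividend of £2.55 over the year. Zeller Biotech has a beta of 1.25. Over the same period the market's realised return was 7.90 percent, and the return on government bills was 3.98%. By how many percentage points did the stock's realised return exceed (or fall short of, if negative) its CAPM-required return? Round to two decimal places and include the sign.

Realised HPR = (P1 + D1 − P0) / P0 = (68.84 + 2.55 − 63.41) / 63.41 = 7.98 / 63.41 = 12.5848%
MRP = 7.90% − 3.98% = 3.92%
CAPM required = R_f + β·MRP = 3.98% + 1.25 × 3.92% = 8.8800%
α = realised − required = 12.5848% − 8.8800% = +3.70%

+3.70%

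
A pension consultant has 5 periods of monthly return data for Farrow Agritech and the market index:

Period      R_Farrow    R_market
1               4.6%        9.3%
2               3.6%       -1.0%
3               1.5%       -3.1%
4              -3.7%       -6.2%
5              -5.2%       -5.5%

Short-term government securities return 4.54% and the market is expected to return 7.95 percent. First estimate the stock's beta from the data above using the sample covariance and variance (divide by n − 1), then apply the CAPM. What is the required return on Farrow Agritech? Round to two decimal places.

Mean R_i = (4.6 + 3.6 + 1.5 − 3.7 − 5.2) / 5 = 0.1600%
Mean R_m = (9.3 − 1.0 − 3.1 − 6.2 − 5.5) / 5 = -1.3000%
Σ(R_i − R̄_i)(R_m − R̄_m) = 87.1100  ⇒  Cov = 87.1100 / 4 = 21.7775
Σ(R_m − R̄_m)² = 157.3400  ⇒  Var(R_m) = 157.3400 / 4 = 39.3350
β = Cov / Var(R_m) = 21.7775 / 39.3350 = 0.5536
MRP = 7.95% − 4.54% = 3.41%
E(R) = R_f + β × MRP = 4.54% + 0.5536 × 3.41% = 6.43%

6.43%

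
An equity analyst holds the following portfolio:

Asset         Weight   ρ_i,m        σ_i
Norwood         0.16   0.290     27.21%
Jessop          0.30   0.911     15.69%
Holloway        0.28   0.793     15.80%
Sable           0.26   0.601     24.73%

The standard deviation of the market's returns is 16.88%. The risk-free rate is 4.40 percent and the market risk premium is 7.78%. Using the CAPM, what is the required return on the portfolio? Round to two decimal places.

β_Norwood = 0.290 × 27.21% / 16.88% = 0.4675
β_Jessop = 0.911 × 15.69% / 16.88% = 0.8468
β_Holloway = 0.793 × 15.80% / 16.88% = 0.7423
β_Sable = 0.601 × 24.73% / 16.88% = 0.8805
β_P = Σ w_i β_i = 0.16×0.4675 + 0.30×0.8468 + 0.28×0.7423 + 0.26×0.8805 = 0.7656
E(R_P) = R_f + β_P × MRP = 4.40% + 0.7656 × 7.78% = 10.36%

10.36%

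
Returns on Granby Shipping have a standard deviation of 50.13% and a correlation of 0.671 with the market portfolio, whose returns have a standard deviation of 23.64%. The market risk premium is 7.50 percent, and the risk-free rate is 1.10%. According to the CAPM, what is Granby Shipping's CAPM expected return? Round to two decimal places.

11.77%

β = ρ × σ_i / σ_m = 0.671 × 50.13% / 23.64% = 1.4229
E(R) = 1.10% + 1.4229 × 7.50% = 11.77%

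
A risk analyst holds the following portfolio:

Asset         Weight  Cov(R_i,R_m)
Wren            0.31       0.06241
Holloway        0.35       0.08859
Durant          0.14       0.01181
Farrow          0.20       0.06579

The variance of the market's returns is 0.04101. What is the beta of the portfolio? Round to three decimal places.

1.589

β_Wren = 0.06241 / 0.04101 = 1.5218
β_Holloway = 0.08859 / 0.04101 = 2.1602
β_Durant = 0.01181 / 0.04101 = 0.2880
β_Farrow = 0.06579 / 0.04101 = 1.6042
β_P = Σ w_i β_i = 0.31×1.5218 + 0.35×2.1602 + 0.14×0.2880 + 0.20×1.6042 = 1.5890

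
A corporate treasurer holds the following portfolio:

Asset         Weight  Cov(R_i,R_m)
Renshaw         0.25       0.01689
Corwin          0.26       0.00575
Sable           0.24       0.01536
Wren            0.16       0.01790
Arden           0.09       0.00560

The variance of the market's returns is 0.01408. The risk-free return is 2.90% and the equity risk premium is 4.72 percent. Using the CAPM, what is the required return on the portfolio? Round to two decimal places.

β_Renshaw = 0.01689 / 0.01408 = 1.1996
β_Corwin = 0.00575 / 0.01408 = 0.4084
β_Sable = 0.01536 / 0.01408 = 1.0909
β_Wren = 0.01790 / 0.01408 = 1.2713
β_Arden = 0.00560 / 0.01408 = 0.3977
β_P = Σ w_i β_i = 0.25×1.1996 + 0.26×0.4084 + 0.24×1.0909 + 0.16×1.2713 + 0.09×0.3977 = 0.9071
E(R_P) = R_f + β_P × MRP = 2.90% + 0.9071 × 4.72% = 7.18%

7.18%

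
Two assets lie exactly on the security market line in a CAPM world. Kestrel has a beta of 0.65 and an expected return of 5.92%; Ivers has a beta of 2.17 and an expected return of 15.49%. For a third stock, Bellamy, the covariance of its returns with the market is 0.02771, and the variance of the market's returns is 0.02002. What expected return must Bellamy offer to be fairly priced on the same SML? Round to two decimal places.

10.54%

MRP = (15.49% − 5.92%) / (2.17 − 0.65) = 6.2961%
R_f = 5.92% − 0.65 × 6.2961% = 1.8275%
β_Bellamy = Cov / Var(R_m) = 0.02771 / 0.02002 = 1.3841
E(R_Bellamy) = R_f + β × MRP = 1.8275% + 1.3841 × 6.2961% = 10.54%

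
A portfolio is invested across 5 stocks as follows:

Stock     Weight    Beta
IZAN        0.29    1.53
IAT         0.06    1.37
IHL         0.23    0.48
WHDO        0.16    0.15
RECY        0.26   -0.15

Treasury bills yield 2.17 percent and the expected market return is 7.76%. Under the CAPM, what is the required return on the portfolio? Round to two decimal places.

5.64%

β_P = Σ w_i β_i = 0.29×1.53 + 0.06×1.37 + 0.23×0.48 + 0.16×0.15 + 0.26×-0.15 = 0.6213
MRP = 7.76% − 2.17% = 5.59%
E(R_P) = R_f + β_P × MRP = 2.17% + 0.6213 × 5.59% = 5.64%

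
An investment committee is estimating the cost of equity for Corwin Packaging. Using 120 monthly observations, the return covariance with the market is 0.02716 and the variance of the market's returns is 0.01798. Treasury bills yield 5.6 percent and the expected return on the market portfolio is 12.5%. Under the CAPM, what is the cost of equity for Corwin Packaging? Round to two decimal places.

β = Cov(R_i, R_m) / Var(R_m) = 0.02716 / 0.01798 = 1.5106
MRP = 12.5% − 5.6% = 6.90%
E(R) = R_f + β × MRP = 5.6% + 1.5106 × 6.9% = 16.02%

16.02%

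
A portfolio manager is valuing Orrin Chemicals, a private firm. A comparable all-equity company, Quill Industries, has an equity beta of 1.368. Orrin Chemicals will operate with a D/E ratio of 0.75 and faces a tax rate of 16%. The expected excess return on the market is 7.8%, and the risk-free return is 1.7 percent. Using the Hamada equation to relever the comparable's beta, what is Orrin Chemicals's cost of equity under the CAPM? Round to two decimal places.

β_L = β_U × [1 + (1 − t)(D/E)] = 1.368 × [1 + (1 − 0.16) × 0.75]
    = 1.368 × [1 + 0.84 × 0.75] = 1.368 × 1.6300 = 2.2298
E(R) = R_f + β_L × MRP = 1.7% + 2.2298 × 7.8% = 19.09%

19.09%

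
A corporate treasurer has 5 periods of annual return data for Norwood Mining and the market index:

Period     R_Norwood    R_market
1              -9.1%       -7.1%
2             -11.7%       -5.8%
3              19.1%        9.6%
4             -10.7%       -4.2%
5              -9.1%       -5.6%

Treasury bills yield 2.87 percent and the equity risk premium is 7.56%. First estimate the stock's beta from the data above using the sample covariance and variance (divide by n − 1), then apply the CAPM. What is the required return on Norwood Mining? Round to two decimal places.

16.95%

Mean R_i = (-9.1 − 11.7 + 19.1 − 10.7 − 9.1) / 5 = -4.3000%
Mean R_m = (-7.1 − 5.8 + 9.6 − 4.2 − 5.6) / 5 = -2.6200%
Σ(R_i − R̄_i)(R_m − R̄_m) = 355.4000  ⇒  Cov = 355.4000 / 4 = 88.8500
Σ(R_m − R̄_m)² = 190.8880  ⇒  Var(R_m) = 190.8880 / 4 = 47.7220
β = Cov / Var(R_m) = 88.8500 / 47.7220 = 1.8618
E(R) = R_f + β × MRP = 2.87% + 1.8618 × 7.56% = 16.95%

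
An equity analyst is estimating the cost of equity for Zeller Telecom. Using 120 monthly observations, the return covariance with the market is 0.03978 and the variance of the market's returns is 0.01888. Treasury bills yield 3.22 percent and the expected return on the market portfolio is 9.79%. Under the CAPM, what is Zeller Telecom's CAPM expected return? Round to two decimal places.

17.06%

β = Cov(R_i, R_m) / Var(R_m) = 0.03978 / 0.01888 = 2.1070
MRP = 9.79% − 3.22% = 6.57%
E(R) = R_f + β × MRP = 3.22% + 2.1070 × 6.57% = 17.06%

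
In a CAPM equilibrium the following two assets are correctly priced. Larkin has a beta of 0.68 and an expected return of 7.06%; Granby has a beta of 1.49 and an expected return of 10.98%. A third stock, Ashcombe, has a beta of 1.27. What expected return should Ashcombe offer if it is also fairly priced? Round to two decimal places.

MRP (SML slope) = (10.98% − 7.06%) / (1.49 − 0.68) = 3.92% / 0.81 = 4.8395%
R_f (intercept) = 7.06% − 0.68 × 4.8395% = 3.7691%
E(R_Ashcombe) = R_f + β × MRP = 3.7691% + 1.27 × 4.8395% = 9.92%

9.92%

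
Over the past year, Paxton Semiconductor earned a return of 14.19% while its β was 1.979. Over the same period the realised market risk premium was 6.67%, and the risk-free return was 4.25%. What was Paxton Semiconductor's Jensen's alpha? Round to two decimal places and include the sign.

-3.26%

CAPM benchmark = R_f + β(R_m − R_f) = 4.25% + 1.979 × 6.67% = 17.44993%
α = actual − benchmark = 14.19% − 17.44993% = -3.26%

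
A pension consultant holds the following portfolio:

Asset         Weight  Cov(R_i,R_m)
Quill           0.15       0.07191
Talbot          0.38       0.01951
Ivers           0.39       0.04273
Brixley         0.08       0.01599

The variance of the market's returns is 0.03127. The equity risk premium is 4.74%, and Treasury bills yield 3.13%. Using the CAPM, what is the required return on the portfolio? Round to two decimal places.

8.61%

β_Quill = 0.07191 / 0.03127 = 2.2996
β_Talbot = 0.01951 / 0.03127 = 0.6239
β_Ivers = 0.04273 / 0.03127 = 1.3665
β_Brixley = 0.01599 / 0.03127 = 0.5114
β_P = Σ w_i β_i = 0.15×2.2996 + 0.38×0.6239 + 0.39×1.3665 + 0.08×0.5114 = 1.1559
E(R_P) = R_f + β_P × MRP = 3.13% + 1.1559 × 4.74% = 8.61%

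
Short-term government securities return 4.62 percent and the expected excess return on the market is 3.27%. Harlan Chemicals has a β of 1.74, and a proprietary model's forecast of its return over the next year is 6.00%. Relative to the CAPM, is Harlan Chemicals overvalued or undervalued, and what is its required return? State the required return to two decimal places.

Required return = R_f + β·MRP = 4.62% + 1.74 × 3.27% = 10.31%
Forecast 6.00% < required 10.31% → the stock plots below the SML → overvalued.

Overvalued; required return 10.31%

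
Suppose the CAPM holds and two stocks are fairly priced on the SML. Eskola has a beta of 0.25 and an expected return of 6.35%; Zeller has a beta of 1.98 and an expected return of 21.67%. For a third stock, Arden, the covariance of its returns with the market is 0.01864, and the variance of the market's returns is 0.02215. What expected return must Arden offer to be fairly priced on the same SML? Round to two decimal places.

11.59%

MRP = (21.67% − 6.35%) / (1.98 − 0.25) = 8.8555%
R_f = 6.35% − 0.25 × 8.8555% = 4.1361%
β_Arden = Cov / Var(R_m) = 0.01864 / 0.02215 = 0.8415
E(R_Arden) = R_f + β × MRP = 4.1361% + 0.8415 × 8.8555% = 11.59%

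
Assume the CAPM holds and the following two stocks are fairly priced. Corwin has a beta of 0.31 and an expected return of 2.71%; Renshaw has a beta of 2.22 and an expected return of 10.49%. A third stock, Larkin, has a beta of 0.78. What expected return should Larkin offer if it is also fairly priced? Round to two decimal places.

4.62%

MRP (SML slope) = (10.49% − 2.71%) / (2.22 − 0.31) = 7.78% / 1.91 = 4.0733%
R_f (intercept) = 2.71% − 0.31 × 4.0733% = 1.4473%
E(R_Larkin) = R_f + β × MRP = 1.4473% + 0.78 × 4.0733% = 4.62%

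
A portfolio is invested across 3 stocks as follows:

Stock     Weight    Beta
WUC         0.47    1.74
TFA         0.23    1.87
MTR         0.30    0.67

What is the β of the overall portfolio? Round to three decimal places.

β_P = Σ w_i β_i = 0.47×1.74 + 0.23×1.87 + 0.30×0.67 = 1.4489

1.449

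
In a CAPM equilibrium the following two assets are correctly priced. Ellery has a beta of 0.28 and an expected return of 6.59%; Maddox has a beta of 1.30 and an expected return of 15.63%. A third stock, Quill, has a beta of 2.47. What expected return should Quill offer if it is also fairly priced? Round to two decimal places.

MRP (SML slope) = (15.63% − 6.59%) / (1.30 − 0.28) = 9.04% / 1.02 = 8.8627%
R_f (intercept) = 6.59% − 0.28 × 8.8627% = 4.1084%
E(R_Quill) = R_f + β × MRP = 4.1084% + 2.47 × 8.8627% = 26.00%

26.00%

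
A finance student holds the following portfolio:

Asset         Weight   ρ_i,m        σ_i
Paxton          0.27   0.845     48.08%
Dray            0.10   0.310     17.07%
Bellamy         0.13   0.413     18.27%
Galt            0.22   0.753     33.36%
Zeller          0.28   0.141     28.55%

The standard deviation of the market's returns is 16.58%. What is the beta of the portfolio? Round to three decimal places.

1.154

β_Paxton = 0.845 × 48.08% / 16.58% = 2.4504
β_Dray = 0.310 × 17.07% / 16.58% = 0.3192
β_Bellamy = 0.413 × 18.27% / 16.58% = 0.4551
β_Galt = 0.753 × 33.36% / 16.58% = 1.5151
β_Zeller = 0.141 × 28.55% / 16.58% = 0.2428
β_P = Σ w_i β_i = 0.27×2.4504 + 0.10×0.3192 + 0.13×0.4551 + 0.22×1.5151 + 0.28×0.2428 = 1.1540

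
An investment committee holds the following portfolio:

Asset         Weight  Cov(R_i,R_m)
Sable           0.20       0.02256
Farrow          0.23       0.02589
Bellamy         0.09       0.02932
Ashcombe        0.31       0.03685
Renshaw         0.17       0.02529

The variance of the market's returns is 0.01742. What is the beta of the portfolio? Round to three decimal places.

1.655

β_Sable = 0.02256 / 0.01742 = 1.2951
β_Farrow = 0.02589 / 0.01742 = 1.4862
β_Bellamy = 0.02932 / 0.01742 = 1.6831
β_Ashcombe = 0.03685 / 0.01742 = 2.1154
β_Renshaw = 0.02529 / 0.01742 = 1.4518
β_P = Σ w_i β_i = 0.20×1.2951 + 0.23×1.4862 + 0.09×1.6831 + 0.31×2.1154 + 0.17×1.4518 = 1.6549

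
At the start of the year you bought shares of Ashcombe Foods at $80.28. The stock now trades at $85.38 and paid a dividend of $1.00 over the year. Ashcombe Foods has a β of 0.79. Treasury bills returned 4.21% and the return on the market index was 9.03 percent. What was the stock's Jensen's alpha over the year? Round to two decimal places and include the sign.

-0.42%

Realised HPR = (P1 + D1 − P0) / P0 = (85.38 + 1.00 − 80.28) / 80.28 = 6.10 / 80.28 = 7.5984%
MRP = 9.03% − 4.21% = 4.82%
CAPM required = R_f + β·MRP = 4.21% + 0.79 × 4.82% = 8.0178%
α = realised − required = 7.5984% − 8.0178% = -0.42%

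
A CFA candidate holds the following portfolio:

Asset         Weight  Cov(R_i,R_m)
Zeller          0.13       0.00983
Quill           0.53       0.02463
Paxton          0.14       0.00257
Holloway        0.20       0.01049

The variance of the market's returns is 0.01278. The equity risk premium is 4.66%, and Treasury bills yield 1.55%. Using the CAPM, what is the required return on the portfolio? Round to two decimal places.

β_Zeller = 0.00983 / 0.01278 = 0.7692
β_Quill = 0.02463 / 0.01278 = 1.9272
β_Paxton = 0.00257 / 0.01278 = 0.2011
β_Holloway = 0.01049 / 0.01278 = 0.8208
β_P = Σ w_i β_i = 0.13×0.7692 + 0.53×1.9272 + 0.14×0.2011 + 0.20×0.8208 = 1.3137
E(R_P) = R_f + β_P × MRP = 1.55% + 1.3137 × 4.66% = 7.67%

7.67%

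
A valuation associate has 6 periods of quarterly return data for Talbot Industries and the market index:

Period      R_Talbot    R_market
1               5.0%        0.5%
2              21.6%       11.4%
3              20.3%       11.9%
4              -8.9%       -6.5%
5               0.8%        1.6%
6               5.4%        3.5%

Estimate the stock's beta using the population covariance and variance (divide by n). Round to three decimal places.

1.645

Mean R_i = (5.0 + 21.6 + 20.3 − 8.9 + 0.8 + 5.4) / 6 = 7.3667%
Mean R_m = (0.5 + 11.4 + 11.9 − 6.5 + 1.6 + 3.5) / 6 = 3.7333%
Σ(R_i − R̄_i)(R_m − R̄_m) = 403.3267  ⇒  Cov = 403.3267 / 6 = 67.2211
Σ(R_m − R̄_m)² = 245.2533  ⇒  Var(R_m) = 245.2533 / 6 = 40.8756
β = Cov / Var(R_m) = 67.2211 / 40.8756 = 1.6445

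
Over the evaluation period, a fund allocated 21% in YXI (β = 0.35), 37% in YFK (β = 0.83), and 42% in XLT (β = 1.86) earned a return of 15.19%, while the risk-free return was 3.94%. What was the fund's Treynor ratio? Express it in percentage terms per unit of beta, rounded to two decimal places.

β_P = 0.21×0.35 + 0.37×0.83 + 0.42×1.86 = 1.1618
Treynor = (R_P − R_f) / β_P = (15.19% − 3.94%) / 1.1618 = 11.25% / 1.1618 = 9.68%

9.68%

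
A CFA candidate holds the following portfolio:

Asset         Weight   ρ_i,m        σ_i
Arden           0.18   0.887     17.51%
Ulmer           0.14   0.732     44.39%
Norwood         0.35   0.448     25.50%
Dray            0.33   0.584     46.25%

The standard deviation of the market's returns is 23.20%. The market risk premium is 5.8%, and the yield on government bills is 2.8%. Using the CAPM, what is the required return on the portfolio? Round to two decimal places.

β_Arden = 0.887 × 17.51% / 23.20% = 0.6695
β_Ulmer = 0.732 × 44.39% / 23.20% = 1.4006
β_Norwood = 0.448 × 25.50% / 23.20% = 0.4924
β_Dray = 0.584 × 46.25% / 23.20% = 1.1642
β_P = Σ w_i β_i = 0.18×0.6695 + 0.14×1.4006 + 0.35×0.4924 + 0.33×1.1642 = 0.8731
E(R_P) = R_f + β_P × MRP = 2.8% + 0.8731 × 5.8% = 7.86%

7.86%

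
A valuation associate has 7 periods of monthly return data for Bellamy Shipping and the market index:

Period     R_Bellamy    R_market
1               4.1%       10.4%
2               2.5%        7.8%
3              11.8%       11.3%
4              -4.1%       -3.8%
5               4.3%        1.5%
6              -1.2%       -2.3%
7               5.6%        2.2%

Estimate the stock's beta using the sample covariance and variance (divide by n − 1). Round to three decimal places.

0.657

Mean R_i = (4.1 + 2.5 + 11.8 − 4.1 + 4.3 − 1.2 + 5.6) / 7 = 3.2857%
Mean R_m = (10.4 + 7.8 + 11.3 − 3.8 + 1.5 − 2.3 + 2.2) / 7 = 3.8714%
Σ(R_i − R̄_i)(R_m − R̄_m) = 143.5471  ⇒  Cov = 143.5471 / 6 = 23.9245
Σ(R_m − R̄_m)² = 218.5943  ⇒  Var(R_m) = 218.5943 / 6 = 36.4324
β = Cov / Var(R_m) = 23.9245 / 36.4324 = 0.6567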